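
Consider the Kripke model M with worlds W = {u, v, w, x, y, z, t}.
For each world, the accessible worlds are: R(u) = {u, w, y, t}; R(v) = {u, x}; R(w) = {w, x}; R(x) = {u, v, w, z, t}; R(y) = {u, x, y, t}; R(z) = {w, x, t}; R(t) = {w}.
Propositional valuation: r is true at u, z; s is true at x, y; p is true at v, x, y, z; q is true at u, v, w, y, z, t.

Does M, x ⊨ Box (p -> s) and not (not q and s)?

Recall that Box ψ holds at a world iff ψ holds at every accessible world, and Dia ψ holds iff ψ holds at some accessible world.
At x: Box (p -> s) is false, not (not q and s) is false, so Box (p -> s) and not (not q and s) is false.
  At x: Box (p -> s) requires p -> s at every successor {u, v, w, z, t}.
    p -> s fails at v, so Box (p -> s) is false at x.

No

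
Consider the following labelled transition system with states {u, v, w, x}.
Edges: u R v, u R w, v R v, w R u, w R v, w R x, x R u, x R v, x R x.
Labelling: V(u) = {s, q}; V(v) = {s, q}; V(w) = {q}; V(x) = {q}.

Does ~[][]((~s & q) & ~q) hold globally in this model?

Yes

Recall that []ψ holds at a world iff ψ holds at every accessible world, and <>ψ holds iff ψ holds at some accessible world.
Let φ = ~[][]((~s & q) & ~q). Evaluate φ at each world:
  u (successors {v, w}): φ is true.
  v (successors {v}): φ is true.
  w (successors {u, v, x}): φ is true.
  x (successors {u, v, x}): φ is true.
For instance, at x:
  At x: [][]((~s & q) & ~q) is false, so ~[][]((~s & q) & ~q) is true.
    At x: [][]((~s & q) & ~q) requires []((~s & q) & ~q) at every successor {u, v, x}.
      []((~s & q) & ~q) fails at u, so [][]((~s & q) & ~q) is false at x.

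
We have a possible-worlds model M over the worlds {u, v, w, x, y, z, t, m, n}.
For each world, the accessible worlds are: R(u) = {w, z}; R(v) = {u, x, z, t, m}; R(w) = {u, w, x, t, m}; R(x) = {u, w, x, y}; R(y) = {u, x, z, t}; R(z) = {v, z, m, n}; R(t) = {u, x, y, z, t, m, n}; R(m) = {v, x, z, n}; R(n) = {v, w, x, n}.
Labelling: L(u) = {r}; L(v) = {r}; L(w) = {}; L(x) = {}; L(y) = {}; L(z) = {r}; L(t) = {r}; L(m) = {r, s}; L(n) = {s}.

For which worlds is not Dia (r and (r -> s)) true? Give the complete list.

u, x, y, m, n

Let φ = not Dia (r and (r -> s)). Evaluate φ at each world:
  u (successors {w, z}): φ is true.
  v (successors {u, x, z, t, m}): φ is false.
  w (successors {u, w, x, t, m}): φ is false.
  x (successors {u, w, x, y}): φ is true.
  y (successors {u, x, z, t}): φ is true.
  z (successors {v, z, m, n}): φ is false.
  t (successors {u, x, y, z, t, m, n}): φ is false.
  m (successors {v, x, z, n}): φ is true.
  n (successors {v, w, x, n}): φ is true.
For instance, at t:
  At t: Dia (r and (r -> s)) is true, so not Dia (r and (r -> s)) is false.
    At t: Dia (r and (r -> s)) requires r and (r -> s) at some successor in {u, x, y, z, t, m, n}.
      r and (r -> s) holds at m, so Dia (r and (r -> s)) is true at t.
Satisfying worlds: {u, x, y, m, n}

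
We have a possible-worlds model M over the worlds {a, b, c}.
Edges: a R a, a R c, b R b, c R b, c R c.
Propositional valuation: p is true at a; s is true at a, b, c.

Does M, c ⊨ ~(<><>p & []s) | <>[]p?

Yes

At c: ~(<><>p & []s) is true, <>[]p is false, so ~(<><>p & []s) | <>[]p is true.
  At c: <><>p & []s is false, so ~(<><>p & []s) is true.
    At c: <><>p is false, []s is true, so <><>p & []s is false.
      At c: <><>p requires <>p at some successor in {b, c}.
        At b: <>p is false.
        At c: <>p is false.
      So <><>p is false at c.
      At c: []s requires s at every successor {b, c}.
        At b: s is true.
        At c: s is true.
      So []s is true at c.
  At c: <>[]p requires []p at some successor in {b, c}.
    At b: []p is false.
    At c: []p is false.
  So <>[]p is false at c.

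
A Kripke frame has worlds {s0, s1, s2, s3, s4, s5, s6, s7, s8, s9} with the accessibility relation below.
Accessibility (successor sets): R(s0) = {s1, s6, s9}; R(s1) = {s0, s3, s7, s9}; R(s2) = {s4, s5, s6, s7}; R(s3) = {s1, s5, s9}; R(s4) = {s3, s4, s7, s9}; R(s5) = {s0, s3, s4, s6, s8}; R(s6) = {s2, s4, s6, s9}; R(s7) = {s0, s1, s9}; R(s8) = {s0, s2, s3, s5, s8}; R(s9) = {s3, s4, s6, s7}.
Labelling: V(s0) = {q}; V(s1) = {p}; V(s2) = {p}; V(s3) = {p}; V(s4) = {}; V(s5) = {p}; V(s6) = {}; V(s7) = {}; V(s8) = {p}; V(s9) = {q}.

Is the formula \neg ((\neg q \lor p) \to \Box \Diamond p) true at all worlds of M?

No

Let φ = \neg ((\neg q \lor p) \to \Box \Diamond p). Evaluate φ at each world:
  s0 (successors {s1, s6, s9}): φ is false.
  s1 (successors {s0, s3, s7, s9}): φ is false.
  s2 (successors {s4, s5, s6, s7}): φ is false.
  s3 (successors {s1, s5, s9}): φ is false.
  s4 (successors {s3, s4, s7, s9}): φ is false.
  s5 (successors {s0, s3, s4, s6, s8}): φ is false.
  s6 (successors {s2, s4, s6, s9}): φ is false.
  s7 (successors {s0, s1, s9}): φ is false.
  s8 (successors {s0, s2, s3, s5, s8}): φ is false.
  s9 (successors {s3, s4, s6, s7}): φ is false.
Detail at s0 (counterexample):
  At s0: (\neg q \lor p) \to \Box \Diamond p is true, so \neg ((\neg q \lor p) \to \Box \Diamond p) is false.
    At s0: \neg q \lor p is false, \Box \Diamond p is true, so (\neg q \lor p) \to \Box \Diamond p is true.
      At s0: \Box \Diamond p requires \Diamond p at every successor {s1, s6, s9}.
        At s1: \Diamond p is true.
        At s6: \Diamond p is true.
        At s9: \Diamond p is true.
      So \Box \Diamond p is true at s0.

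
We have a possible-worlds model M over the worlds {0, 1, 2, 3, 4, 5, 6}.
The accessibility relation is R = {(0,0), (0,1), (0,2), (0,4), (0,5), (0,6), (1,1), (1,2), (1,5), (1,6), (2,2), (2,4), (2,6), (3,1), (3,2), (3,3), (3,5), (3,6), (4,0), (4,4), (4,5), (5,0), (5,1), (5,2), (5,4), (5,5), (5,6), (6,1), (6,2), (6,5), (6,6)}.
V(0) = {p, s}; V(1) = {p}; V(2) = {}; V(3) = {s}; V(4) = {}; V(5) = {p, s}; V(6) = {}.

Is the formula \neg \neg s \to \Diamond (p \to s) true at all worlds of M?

Recall that \Diamond ψ holds at a world iff ψ holds at some accessible world.
Let φ = \neg \neg s \to \Diamond (p \to s). Evaluate φ at each world:
  0 (successors {0, 1, 2, 4, 5, 6}): φ is true.
  1 (successors {1, 2, 5, 6}): φ is true.
  2 (successors {2, 4, 6}): φ is true.
  3 (successors {1, 2, 3, 5, 6}): φ is true.
  4 (successors {0, 4, 5}): φ is true.
  5 (successors {0, 1, 2, 4, 5, 6}): φ is true.
  6 (successors {1, 2, 5, 6}): φ is true.
For instance, at 6:
  At 6: \neg \neg s is false, \Diamond (p \to s) is true, so \neg \neg s \to \Diamond (p \to s) is true.
    At 6: \Diamond (p \to s) requires p \to s at some successor in {1, 2, 5, 6}.
      p \to s holds at 2, so \Diamond (p \to s) is true at 6.

Yes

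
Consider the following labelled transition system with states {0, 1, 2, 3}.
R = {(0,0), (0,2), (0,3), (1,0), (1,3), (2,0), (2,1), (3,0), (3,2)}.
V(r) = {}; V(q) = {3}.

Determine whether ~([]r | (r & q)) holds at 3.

Recall that []ψ holds at a world iff ψ holds at every accessible world, and <>ψ holds iff ψ holds at some accessible world.
At 3: []r | (r & q) is false, so ~([]r | (r & q)) is true.
  At 3: []r is false, r & q is false, so []r | (r & q) is false.
    At 3: []r requires r at every successor {0, 2}.
      r fails at 0, so []r is false at 3.

Yes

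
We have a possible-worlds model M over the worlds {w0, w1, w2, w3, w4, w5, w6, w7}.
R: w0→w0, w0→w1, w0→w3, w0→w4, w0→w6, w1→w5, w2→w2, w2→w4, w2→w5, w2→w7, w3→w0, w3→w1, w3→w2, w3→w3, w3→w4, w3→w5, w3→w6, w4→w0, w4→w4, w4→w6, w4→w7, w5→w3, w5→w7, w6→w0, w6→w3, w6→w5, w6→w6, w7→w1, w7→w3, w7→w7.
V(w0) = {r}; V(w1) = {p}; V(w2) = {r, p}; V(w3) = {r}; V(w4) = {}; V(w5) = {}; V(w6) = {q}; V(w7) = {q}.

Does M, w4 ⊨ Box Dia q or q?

Recall that Box ψ holds at a world iff ψ holds at every accessible world, and Dia ψ holds iff ψ holds at some accessible world.
At w4: Box Dia q is true, q is false, so Box Dia q or q is true.
  At w4: Box Dia q requires Dia q at every successor {w0, w4, w6, w7}.
    At w0: Dia q is true.
    At w4: Dia q is true.
    At w6: Dia q is true.
    At w7: Dia q is true.
  So Box Dia q is true at w4.

Yes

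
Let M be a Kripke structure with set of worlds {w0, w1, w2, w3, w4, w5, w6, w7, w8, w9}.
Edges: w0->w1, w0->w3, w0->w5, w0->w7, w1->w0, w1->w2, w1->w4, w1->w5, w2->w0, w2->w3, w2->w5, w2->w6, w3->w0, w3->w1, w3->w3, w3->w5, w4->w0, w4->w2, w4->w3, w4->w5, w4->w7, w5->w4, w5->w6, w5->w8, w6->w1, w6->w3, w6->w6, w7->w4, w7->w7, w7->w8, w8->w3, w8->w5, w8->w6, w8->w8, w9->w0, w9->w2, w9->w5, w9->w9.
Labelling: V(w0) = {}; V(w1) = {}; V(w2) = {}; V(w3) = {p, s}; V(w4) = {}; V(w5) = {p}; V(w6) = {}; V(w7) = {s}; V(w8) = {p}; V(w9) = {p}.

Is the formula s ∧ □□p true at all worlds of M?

Recall that □ψ holds at a world iff ψ holds at every accessible world, and ◇ψ holds iff ψ holds at some accessible world.
Let φ = s ∧ □□p. Evaluate φ at each world:
  w0 (successors {w1, w3, w5, w7}): φ is false.
  w1 (successors {w0, w2, w4, w5}): φ is false.
  w2 (successors {w0, w3, w5, w6}): φ is false.
  w3 (successors {w0, w1, w3, w5}): φ is false.
  w4 (successors {w0, w2, w3, w5, w7}): φ is false.
  w5 (successors {w4, w6, w8}): φ is false.
  w6 (successors {w1, w3, w6}): φ is false.
  w7 (successors {w4, w7, w8}): φ is false.
  w8 (successors {w3, w5, w6, w8}): φ is false.
  w9 (successors {w0, w2, w5, w9}): φ is false.
Detail at w0 (counterexample):
  At w0: s is false, □□p is false, so s ∧ □□p is false.
    At w0: □□p requires □p at every successor {w1, w3, w5, w7}.
      □p fails at w1, so □□p is false at w0.

No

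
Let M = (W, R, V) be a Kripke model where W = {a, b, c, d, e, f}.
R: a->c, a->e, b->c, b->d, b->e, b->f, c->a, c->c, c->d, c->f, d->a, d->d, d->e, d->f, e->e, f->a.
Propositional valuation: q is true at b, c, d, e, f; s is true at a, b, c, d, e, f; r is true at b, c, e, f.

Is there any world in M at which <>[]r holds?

Let φ = <>[]r. Evaluate φ at each world:
  a (successors {c, e}): φ is true.
  b (successors {c, d, e, f}): φ is true.
  c (successors {a, c, d, f}): φ is true.
  d (successors {a, d, e, f}): φ is true.
  e (successors {e}): φ is true.
  f (successors {a}): φ is true.
Detail at a (witness):
  At a: <>[]r requires []r at some successor in {c, e}.
    []r holds at e, so <>[]r is true at a.
      At e: []r requires r at every successor {e}.
        At e: r is true.
      So []r is true at e.

Yes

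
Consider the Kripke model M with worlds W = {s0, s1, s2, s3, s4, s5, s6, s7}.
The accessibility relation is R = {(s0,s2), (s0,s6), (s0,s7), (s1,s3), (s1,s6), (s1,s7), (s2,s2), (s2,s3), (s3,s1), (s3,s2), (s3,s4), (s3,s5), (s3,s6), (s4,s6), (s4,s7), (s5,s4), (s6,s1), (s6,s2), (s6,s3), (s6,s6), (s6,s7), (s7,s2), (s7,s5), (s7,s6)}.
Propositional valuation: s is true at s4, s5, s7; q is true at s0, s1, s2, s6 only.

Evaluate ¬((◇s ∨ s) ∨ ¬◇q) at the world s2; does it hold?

Yes

At s2: (◇s ∨ s) ∨ ¬◇q is false, so ¬((◇s ∨ s) ∨ ¬◇q) is true.
  At s2: ◇s ∨ s is false, ¬◇q is false, so (◇s ∨ s) ∨ ¬◇q is false.
    At s2: ◇s is false, s is false, so ◇s ∨ s is false.
      At s2: ◇s requires s at some successor in {s2, s3}.
        At s2: s is false.
        At s3: s is false.
      So ◇s is false at s2.
    At s2: ◇q is true, so ¬◇q is false.
      At s2: ◇q requires q at some successor in {s2, s3}.
        q holds at s2, so ◇q is true at s2.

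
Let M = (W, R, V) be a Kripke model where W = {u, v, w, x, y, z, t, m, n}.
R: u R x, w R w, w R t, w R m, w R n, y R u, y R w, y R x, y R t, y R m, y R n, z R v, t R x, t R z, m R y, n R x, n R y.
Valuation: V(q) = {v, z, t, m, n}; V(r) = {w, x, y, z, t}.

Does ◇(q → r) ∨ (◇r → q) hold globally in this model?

Yes

Let φ = ◇(q → r) ∨ (◇r → q). Evaluate φ at each world:
  u (successors {x}): φ is true.
  v (successors ∅): φ is true.
  w (successors {w, t, m, n}): φ is true.
  x (successors ∅): φ is true.
  y (successors {u, w, x, t, m, n}): φ is true.
  z (successors {v}): φ is true.
  t (successors {x, z}): φ is true.
  m (successors {y}): φ is true.
  n (successors {x, y}): φ is true.
For instance, at n:
  At n: ◇(q → r) is true, ◇r → q is true, so ◇(q → r) ∨ (◇r → q) is true.
    At n: ◇(q → r) requires q → r at some successor in {x, y}.
      q → r holds at x, so ◇(q → r) is true at n.
    At n: ◇r is true, q is true, so ◇r → q is true.
      At n: ◇r requires r at some successor in {x, y}.
        r holds at x, so ◇r is true at n.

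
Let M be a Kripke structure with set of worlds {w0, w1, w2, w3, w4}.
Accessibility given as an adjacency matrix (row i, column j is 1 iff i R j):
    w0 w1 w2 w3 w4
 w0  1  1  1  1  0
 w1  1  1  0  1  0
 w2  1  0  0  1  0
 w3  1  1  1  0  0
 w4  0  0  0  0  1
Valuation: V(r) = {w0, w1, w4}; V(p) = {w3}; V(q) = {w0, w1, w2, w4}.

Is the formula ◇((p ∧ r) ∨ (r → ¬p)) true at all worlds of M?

Yes

Let φ = ◇((p ∧ r) ∨ (r → ¬p)). Evaluate φ at each world:
  w0 (successors {w0, w1, w2, w3}): φ is true.
  w1 (successors {w0, w1, w3}): φ is true.
  w2 (successors {w0, w3}): φ is true.
  w3 (successors {w0, w1, w2}): φ is true.
  w4 (successors {w4}): φ is true.
For instance, at w0:
  At w0: ◇((p ∧ r) ∨ (r → ¬p)) requires (p ∧ r) ∨ (r → ¬p) at some successor in {w0, w1, w2, w3}.
    (p ∧ r) ∨ (r → ¬p) holds at w0, so ◇((p ∧ r) ∨ (r → ¬p)) is true at w0.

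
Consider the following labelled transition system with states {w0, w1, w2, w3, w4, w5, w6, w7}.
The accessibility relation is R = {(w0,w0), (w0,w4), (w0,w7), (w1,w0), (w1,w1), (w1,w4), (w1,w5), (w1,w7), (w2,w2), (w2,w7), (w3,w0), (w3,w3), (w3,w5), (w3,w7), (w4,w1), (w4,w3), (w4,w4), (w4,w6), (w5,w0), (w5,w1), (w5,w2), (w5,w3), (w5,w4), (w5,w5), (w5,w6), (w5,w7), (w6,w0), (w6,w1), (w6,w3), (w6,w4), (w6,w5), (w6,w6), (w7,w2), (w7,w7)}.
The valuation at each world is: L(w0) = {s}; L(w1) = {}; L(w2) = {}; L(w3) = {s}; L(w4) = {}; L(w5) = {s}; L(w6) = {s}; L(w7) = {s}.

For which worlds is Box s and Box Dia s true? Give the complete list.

Let φ = Box s and Box Dia s. Evaluate φ at each world:
  w0 (successors {w0, w4, w7}): φ is false.
  w1 (successors {w0, w1, w4, w5, w7}): φ is false.
  w2 (successors {w2, w7}): φ is false.
  w3 (successors {w0, w3, w5, w7}): φ is true.
  w4 (successors {w1, w3, w4, w6}): φ is false.
  w5 (successors {w0, w1, w2, w3, w4, w5, w6, w7}): φ is false.
  w6 (successors {w0, w1, w3, w4, w5, w6}): φ is false.
  w7 (successors {w2, w7}): φ is false.
For instance, at w7:
  At w7: Box s is false, Box Dia s is true, so Box s and Box Dia s is false.
    At w7: Box s requires s at every successor {w2, w7}.
      s fails at w2, so Box s is false at w7.
    At w7: Box Dia s requires Dia s at every successor {w2, w7}.
      At w2: Dia s is true.
      At w7: Dia s is true.
    So Box Dia s is true at w7.
Satisfying worlds: {w3}

w3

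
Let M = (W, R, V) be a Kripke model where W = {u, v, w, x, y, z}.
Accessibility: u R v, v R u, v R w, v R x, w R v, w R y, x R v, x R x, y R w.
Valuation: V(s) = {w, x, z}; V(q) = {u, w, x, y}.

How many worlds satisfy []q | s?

Let φ = []q | s. Evaluate φ at each world:
  u (successors {v}): φ is false.
  v (successors {u, w, x}): φ is true.
  w (successors {v, y}): φ is true.
  x (successors {v, x}): φ is true.
  y (successors {w}): φ is true.
  z (successors ∅): φ is true.
For instance, at v:
  At v: []q is true, s is false, so []q | s is true.
    At v: []q requires q at every successor {u, w, x}.
      At u: q is true.
      At w: q is true.
      At x: q is true.
    So []q is true at v.
Satisfying worlds: {v, w, x, y, z}

5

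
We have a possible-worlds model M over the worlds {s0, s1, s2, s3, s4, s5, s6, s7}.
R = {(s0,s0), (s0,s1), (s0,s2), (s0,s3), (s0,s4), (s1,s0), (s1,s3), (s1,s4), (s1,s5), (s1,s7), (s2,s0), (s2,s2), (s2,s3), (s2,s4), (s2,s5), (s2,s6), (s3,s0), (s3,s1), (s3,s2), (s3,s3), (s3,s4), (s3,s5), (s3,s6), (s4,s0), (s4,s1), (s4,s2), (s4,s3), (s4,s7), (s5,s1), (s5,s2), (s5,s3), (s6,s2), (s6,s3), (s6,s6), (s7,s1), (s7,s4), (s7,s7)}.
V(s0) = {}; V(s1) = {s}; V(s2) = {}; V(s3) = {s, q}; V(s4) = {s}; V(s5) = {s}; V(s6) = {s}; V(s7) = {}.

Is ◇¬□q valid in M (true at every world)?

Let φ = ◇¬□q. Evaluate φ at each world:
  s0 (successors {s0, s1, s2, s3, s4}): φ is true.
  s1 (successors {s0, s3, s4, s5, s7}): φ is true.
  s2 (successors {s0, s2, s3, s4, s5, s6}): φ is true.
  s3 (successors {s0, s1, s2, s3, s4, s5, s6}): φ is true.
  s4 (successors {s0, s1, s2, s3, s7}): φ is true.
  s5 (successors {s1, s2, s3}): φ is true.
  s6 (successors {s2, s3, s6}): φ is true.
  s7 (successors {s1, s4, s7}): φ is true.
For instance, at s2:
  At s2: ◇¬□q requires ¬□q at some successor in {s0, s2, s3, s4, s5, s6}.
    ¬□q holds at s0, so ◇¬□q is true at s2.
      At s0: □q is false, so ¬□q is true.

Yes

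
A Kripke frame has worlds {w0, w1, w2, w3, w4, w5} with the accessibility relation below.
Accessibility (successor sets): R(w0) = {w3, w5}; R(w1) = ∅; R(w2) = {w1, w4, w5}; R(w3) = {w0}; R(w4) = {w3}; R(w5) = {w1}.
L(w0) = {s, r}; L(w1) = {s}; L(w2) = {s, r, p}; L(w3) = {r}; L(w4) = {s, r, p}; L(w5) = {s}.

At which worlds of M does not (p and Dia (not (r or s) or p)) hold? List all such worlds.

Let φ = not (p and Dia (not (r or s) or p)). Evaluate φ at each world:
  w0 (successors {w3, w5}): φ is true.
  w1 (successors ∅): φ is true.
  w2 (successors {w1, w4, w5}): φ is false.
  w3 (successors {w0}): φ is true.
  w4 (successors {w3}): φ is true.
  w5 (successors {w1}): φ is true.
For instance, at w3:
  At w3: p and Dia (not (r or s) or p) is false, so not (p and Dia (not (r or s) or p)) is true.
    At w3: p is false, Dia (not (r or s) or p) is false, so p and Dia (not (r or s) or p) is false.
      At w3: Dia (not (r or s) or p) requires not (r or s) or p at some successor in {w0}.
        At w0: not (r or s) or p is false.
      So Dia (not (r or s) or p) is false at w3.
Satisfying worlds: {w0, w1, w3, w4, w5}

w0, w1, w3, w4, w5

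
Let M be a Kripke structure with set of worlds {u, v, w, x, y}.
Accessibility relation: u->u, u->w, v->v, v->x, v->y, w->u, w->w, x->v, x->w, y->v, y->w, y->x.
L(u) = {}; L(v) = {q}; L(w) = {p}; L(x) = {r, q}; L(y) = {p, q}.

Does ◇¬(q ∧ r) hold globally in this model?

Let φ = ◇¬(q ∧ r). Evaluate φ at each world:
  u (successors {u, w}): φ is true.
  v (successors {v, x, y}): φ is true.
  w (successors {u, w}): φ is true.
  x (successors {v, w}): φ is true.
  y (successors {v, w, x}): φ is true.
For instance, at v:
  At v: ◇¬(q ∧ r) requires ¬(q ∧ r) at some successor in {v, x, y}.
    ¬(q ∧ r) holds at v, so ◇¬(q ∧ r) is true at v.

Yes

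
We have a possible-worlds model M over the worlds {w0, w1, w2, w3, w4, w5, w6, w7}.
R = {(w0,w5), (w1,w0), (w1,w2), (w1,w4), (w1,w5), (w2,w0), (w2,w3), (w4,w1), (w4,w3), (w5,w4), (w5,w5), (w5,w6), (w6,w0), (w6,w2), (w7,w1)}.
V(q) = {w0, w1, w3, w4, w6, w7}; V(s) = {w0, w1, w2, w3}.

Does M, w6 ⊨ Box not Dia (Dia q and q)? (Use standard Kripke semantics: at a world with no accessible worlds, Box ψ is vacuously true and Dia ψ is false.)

Recall that Box ψ holds at a world iff ψ holds at every accessible world, and Dia ψ holds iff ψ holds at some accessible world.
At w6: Box not Dia (Dia q and q) requires not Dia (Dia q and q) at every successor {w0, w2}.
    At w0: Dia (Dia q and q) is false, so not Dia (Dia q and q) is true.
      At w0: Dia (Dia q and q) requires Dia q and q at some successor in {w5}.
        At w5: Dia q and q is false.
      So Dia (Dia q and q) is false at w0.
    At w2: Dia (Dia q and q) is false, so not Dia (Dia q and q) is true.
      At w2: Dia (Dia q and q) requires Dia q and q at some successor in {w0, w3}.
        At w0: Dia q and q is false.
        At w3: Dia q and q is false.
      So Dia (Dia q and q) is false at w2.
So Box not Dia (Dia q and q) is true at w6.

Yes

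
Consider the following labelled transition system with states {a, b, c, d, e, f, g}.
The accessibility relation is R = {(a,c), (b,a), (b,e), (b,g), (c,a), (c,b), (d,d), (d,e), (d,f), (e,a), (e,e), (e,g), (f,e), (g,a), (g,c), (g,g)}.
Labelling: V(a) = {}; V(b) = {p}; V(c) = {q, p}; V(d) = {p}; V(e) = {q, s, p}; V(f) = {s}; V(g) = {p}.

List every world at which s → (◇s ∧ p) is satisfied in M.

Let φ = s → (◇s ∧ p). Evaluate φ at each world:
  a (successors {c}): φ is true.
  b (successors {a, e, g}): φ is true.
  c (successors {a, b}): φ is true.
  d (successors {d, e, f}): φ is true.
  e (successors {a, e, g}): φ is true.
  f (successors {e}): φ is false.
  g (successors {a, c, g}): φ is true.
For instance, at d:
  At d: s is false, ◇s ∧ p is true, so s → (◇s ∧ p) is true.
    At d: ◇s is true, p is true, so ◇s ∧ p is true.
      At d: ◇s requires s at some successor in {d, e, f}.
        s holds at e, so ◇s is true at d.
Satisfying worlds: {a, b, c, d, e, g}

a, b, c, d, e, g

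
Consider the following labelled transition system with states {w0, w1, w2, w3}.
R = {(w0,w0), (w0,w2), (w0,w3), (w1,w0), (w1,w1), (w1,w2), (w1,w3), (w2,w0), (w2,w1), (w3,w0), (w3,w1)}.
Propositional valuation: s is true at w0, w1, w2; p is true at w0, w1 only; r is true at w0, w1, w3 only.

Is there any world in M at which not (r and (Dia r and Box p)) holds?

Recall that Box ψ holds at a world iff ψ holds at every accessible world, and Dia ψ holds iff ψ holds at some accessible world.
Let φ = not (r and (Dia r and Box p)). Evaluate φ at each world:
  w0 (successors {w0, w2, w3}): φ is true.
  w1 (successors {w0, w1, w2, w3}): φ is true.
  w2 (successors {w0, w1}): φ is true.
  w3 (successors {w0, w1}): φ is false.
Detail at w0 (witness):
  At w0: r and (Dia r and Box p) is false, so not (r and (Dia r and Box p)) is true.
    At w0: r is true, Dia r and Box p is false, so r and (Dia r and Box p) is false.
      At w0: Dia r is true, Box p is false, so Dia r and Box p is false.

Yes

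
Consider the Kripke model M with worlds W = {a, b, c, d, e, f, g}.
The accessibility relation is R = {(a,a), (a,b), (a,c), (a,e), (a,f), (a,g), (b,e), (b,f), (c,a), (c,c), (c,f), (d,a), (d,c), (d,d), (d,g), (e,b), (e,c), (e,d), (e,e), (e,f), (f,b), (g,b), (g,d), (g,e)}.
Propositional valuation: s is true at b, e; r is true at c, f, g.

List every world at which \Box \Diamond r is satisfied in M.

f, g

Recall that \Box ψ holds at a world iff ψ holds at every accessible world, and \Diamond ψ holds iff ψ holds at some accessible world.
Let φ = \Box \Diamond r. Evaluate φ at each world:
  a (successors {a, b, c, e, f, g}): φ is false.
  b (successors {e, f}): φ is false.
  c (successors {a, c, f}): φ is false.
  d (successors {a, c, d, g}): φ is false.
  e (successors {b, c, d, e, f}): φ is false.
  f (successors {b}): φ is true.
  g (successors {b, d, e}): φ is true.
For instance, at f:
  At f: \Box \Diamond r requires \Diamond r at every successor {b}.
      At b: \Diamond r requires r at some successor in {e, f}.
        r holds at f, so \Diamond r is true at b.
  So \Box \Diamond r is true at f.
Satisfying worlds: {f, g}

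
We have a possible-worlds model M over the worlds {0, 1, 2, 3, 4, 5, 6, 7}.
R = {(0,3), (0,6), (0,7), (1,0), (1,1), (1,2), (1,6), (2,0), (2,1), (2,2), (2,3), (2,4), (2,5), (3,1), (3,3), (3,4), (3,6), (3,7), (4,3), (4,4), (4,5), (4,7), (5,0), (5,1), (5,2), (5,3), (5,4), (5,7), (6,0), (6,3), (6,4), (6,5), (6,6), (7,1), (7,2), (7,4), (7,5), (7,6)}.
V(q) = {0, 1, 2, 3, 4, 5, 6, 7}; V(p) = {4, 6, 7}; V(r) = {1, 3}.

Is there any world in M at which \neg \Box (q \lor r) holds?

Recall that \Box ψ holds at a world iff ψ holds at every accessible world, and \Diamond ψ holds iff ψ holds at some accessible world.
Let φ = \neg \Box (q \lor r). Evaluate φ at each world:
  0 (successors {3, 6, 7}): φ is false.
  1 (successors {0, 1, 2, 6}): φ is false.
  2 (successors {0, 1, 2, 3, 4, 5}): φ is false.
  3 (successors {1, 3, 4, 6, 7}): φ is false.
  4 (successors {3, 4, 5, 7}): φ is false.
  5 (successors {0, 1, 2, 3, 4, 7}): φ is false.
  6 (successors {0, 3, 4, 5, 6}): φ is false.
  7 (successors {1, 2, 4, 5, 6}): φ is false.
For instance, at 1:
  At 1: \Box (q \lor r) is true, so \neg \Box (q \lor r) is false.
    At 1: \Box (q \lor r) requires q \lor r at every successor {0, 1, 2, 6}.
      At 0: q \lor r is true.
      At 1: q \lor r is true.
      At 2: q \lor r is true.
      At 6: q \lor r is true.
    So \Box (q \lor r) is true at 1.

No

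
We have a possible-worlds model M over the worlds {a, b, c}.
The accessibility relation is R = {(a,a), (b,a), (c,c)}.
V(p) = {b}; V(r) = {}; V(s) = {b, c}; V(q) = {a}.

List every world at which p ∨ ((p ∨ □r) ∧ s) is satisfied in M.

Let φ = p ∨ ((p ∨ □r) ∧ s). Evaluate φ at each world:
  a (successors {a}): φ is false.
  b (successors {a}): φ is true.
  c (successors {c}): φ is false.
For instance, at a:
  At a: p is false, (p ∨ □r) ∧ s is false, so p ∨ ((p ∨ □r) ∧ s) is false.
    At a: p ∨ □r is false, s is false, so (p ∨ □r) ∧ s is false.
      At a: p is false, □r is false, so p ∨ □r is false.
Satisfying worlds: {b}

b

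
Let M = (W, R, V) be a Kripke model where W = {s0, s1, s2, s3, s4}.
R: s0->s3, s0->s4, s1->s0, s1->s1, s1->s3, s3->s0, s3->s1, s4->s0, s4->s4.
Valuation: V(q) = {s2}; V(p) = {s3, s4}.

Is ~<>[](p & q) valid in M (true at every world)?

Recall that []ψ holds at a world iff ψ holds at every accessible world, and <>ψ holds iff ψ holds at some accessible world.
Let φ = ~<>[](p & q). Evaluate φ at each world:
  s0 (successors {s3, s4}): φ is true.
  s1 (successors {s0, s1, s3}): φ is true.
  s2 (successors ∅): φ is true.
  s3 (successors {s0, s1}): φ is true.
  s4 (successors {s0, s4}): φ is true.
For instance, at s4:
  At s4: <>[](p & q) is false, so ~<>[](p & q) is true.
    At s4: <>[](p & q) requires [](p & q) at some successor in {s0, s4}.
      At s0: [](p & q) is false.
      At s4: [](p & q) is false.
    So <>[](p & q) is false at s4.

Yes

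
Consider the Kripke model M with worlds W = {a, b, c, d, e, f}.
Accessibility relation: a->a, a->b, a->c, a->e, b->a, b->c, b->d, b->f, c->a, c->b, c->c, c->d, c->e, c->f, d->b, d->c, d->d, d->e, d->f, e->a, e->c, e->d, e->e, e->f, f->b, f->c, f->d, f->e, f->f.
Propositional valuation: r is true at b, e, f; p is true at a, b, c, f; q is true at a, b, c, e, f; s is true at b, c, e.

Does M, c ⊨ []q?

At c: []q requires q at every successor {a, b, c, d, e, f}.
  q fails at d, so []q is false at c.

No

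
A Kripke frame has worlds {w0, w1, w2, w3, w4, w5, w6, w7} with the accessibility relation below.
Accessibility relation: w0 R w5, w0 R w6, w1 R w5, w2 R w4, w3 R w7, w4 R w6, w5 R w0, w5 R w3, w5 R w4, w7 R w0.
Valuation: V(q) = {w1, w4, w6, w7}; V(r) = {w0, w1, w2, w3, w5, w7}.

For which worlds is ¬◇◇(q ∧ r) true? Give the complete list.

w0, w1, w2, w3, w4, w6, w7

Let φ = ¬◇◇(q ∧ r). Evaluate φ at each world:
  w0 (successors {w5, w6}): φ is true.
  w1 (successors {w5}): φ is true.
  w2 (successors {w4}): φ is true.
  w3 (successors {w7}): φ is true.
  w4 (successors {w6}): φ is true.
  w5 (successors {w0, w3, w4}): φ is false.
  w6 (successors ∅): φ is true.
  w7 (successors {w0}): φ is true.
For instance, at w4:
  At w4: ◇◇(q ∧ r) is false, so ¬◇◇(q ∧ r) is true.
    At w4: ◇◇(q ∧ r) requires ◇(q ∧ r) at some successor in {w6}.
      At w6: ◇(q ∧ r) is false.
    So ◇◇(q ∧ r) is false at w4.
Satisfying worlds: {w0, w1, w2, w3, w4, w6, w7}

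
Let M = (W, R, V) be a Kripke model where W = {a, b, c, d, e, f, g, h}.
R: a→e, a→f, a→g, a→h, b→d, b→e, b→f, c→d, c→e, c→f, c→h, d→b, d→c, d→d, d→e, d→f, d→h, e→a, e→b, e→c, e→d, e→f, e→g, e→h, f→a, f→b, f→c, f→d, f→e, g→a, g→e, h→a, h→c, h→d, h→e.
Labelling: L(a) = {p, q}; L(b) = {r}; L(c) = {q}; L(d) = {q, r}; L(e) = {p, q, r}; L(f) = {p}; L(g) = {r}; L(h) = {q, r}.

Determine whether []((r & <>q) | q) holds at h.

Yes

At h: []((r & <>q) | q) requires (r & <>q) | q at every successor {a, c, d, e}.
  At a: (r & <>q) | q is true.
  At c: (r & <>q) | q is true.
  At d: (r & <>q) | q is true.
  At e: (r & <>q) | q is true.
So []((r & <>q) | q) is true at h.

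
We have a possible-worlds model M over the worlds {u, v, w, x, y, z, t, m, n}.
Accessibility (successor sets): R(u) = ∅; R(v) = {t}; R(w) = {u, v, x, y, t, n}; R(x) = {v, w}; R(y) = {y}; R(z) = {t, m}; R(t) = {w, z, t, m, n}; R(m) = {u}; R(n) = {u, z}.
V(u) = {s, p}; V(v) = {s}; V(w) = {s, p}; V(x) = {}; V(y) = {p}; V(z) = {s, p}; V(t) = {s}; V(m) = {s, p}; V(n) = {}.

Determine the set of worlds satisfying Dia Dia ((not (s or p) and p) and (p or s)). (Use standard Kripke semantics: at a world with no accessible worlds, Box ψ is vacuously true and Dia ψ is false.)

none

Recall that Dia ψ holds at a world iff ψ holds at some accessible world.
Let φ = Dia Dia ((not (s or p) and p) and (p or s)). Evaluate φ at each world:
  u (successors ∅): φ is false.
  v (successors {t}): φ is false.
  w (successors {u, v, x, y, t, n}): φ is false.
  x (successors {v, w}): φ is false.
  y (successors {y}): φ is false.
  z (successors {t, m}): φ is false.
  t (successors {w, z, t, m, n}): φ is false.
  m (successors {u}): φ is false.
  n (successors {u, z}): φ is false.
For instance, at t:
  At t: Dia Dia ((not (s or p) and p) and (p or s)) requires Dia ((not (s or p) and p) and (p or s)) at some successor in {w, z, t, m, n}.
    At w: Dia ((not (s or p) and p) and (p or s)) is false.
    At z: Dia ((not (s or p) and p) and (p or s)) is false.
    At t: Dia ((not (s or p) and p) and (p or s)) is false.
    At m: Dia ((not (s or p) and p) and (p or s)) is false.
    At n: Dia ((not (s or p) and p) and (p or s)) is false.
  So Dia Dia ((not (s or p) and p) and (p or s)) is false at t.
Satisfying worlds: none.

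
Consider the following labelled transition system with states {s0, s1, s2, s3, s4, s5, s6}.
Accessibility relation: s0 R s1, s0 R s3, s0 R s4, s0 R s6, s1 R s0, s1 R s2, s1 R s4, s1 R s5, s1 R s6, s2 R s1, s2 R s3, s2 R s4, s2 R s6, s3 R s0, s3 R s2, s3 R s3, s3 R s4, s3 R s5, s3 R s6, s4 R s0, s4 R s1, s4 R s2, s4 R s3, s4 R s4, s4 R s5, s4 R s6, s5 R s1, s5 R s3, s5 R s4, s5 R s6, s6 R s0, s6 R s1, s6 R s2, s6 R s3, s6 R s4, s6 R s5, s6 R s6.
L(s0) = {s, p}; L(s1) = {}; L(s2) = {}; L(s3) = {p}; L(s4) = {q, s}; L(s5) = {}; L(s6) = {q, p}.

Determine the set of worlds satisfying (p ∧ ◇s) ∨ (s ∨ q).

s0, s3, s4, s6

Recall that ◇ψ holds at a world iff ψ holds at some accessible world.
Let φ = (p ∧ ◇s) ∨ (s ∨ q). Evaluate φ at each world:
  s0 (successors {s1, s3, s4, s6}): φ is true.
  s1 (successors {s0, s2, s4, s5, s6}): φ is false.
  s2 (successors {s1, s3, s4, s6}): φ is false.
  s3 (successors {s0, s2, s3, s4, s5, s6}): φ is true.
  s4 (successors {s0, s1, s2, s3, s4, s5, s6}): φ is true.
  s5 (successors {s1, s3, s4, s6}): φ is false.
  s6 (successors {s0, s1, s2, s3, s4, s5, s6}): φ is true.
For instance, at s5:
  At s5: p ∧ ◇s is false, s ∨ q is false, so (p ∧ ◇s) ∨ (s ∨ q) is false.
    At s5: p is false, ◇s is true, so p ∧ ◇s is false.
      At s5: ◇s requires s at some successor in {s1, s3, s4, s6}.
        s holds at s4, so ◇s is true at s5.
Satisfying worlds: {s0, s3, s4, s6}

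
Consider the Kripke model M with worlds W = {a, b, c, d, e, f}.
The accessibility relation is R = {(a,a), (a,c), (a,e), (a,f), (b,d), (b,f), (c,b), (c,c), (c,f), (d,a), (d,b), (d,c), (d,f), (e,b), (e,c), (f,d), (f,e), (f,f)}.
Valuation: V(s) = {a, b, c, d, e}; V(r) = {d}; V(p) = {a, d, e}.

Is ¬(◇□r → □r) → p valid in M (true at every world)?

Yes

Let φ = ¬(◇□r → □r) → p. Evaluate φ at each world:
  a (successors {a, c, e, f}): φ is true.
  b (successors {d, f}): φ is true.
  c (successors {b, c, f}): φ is true.
  d (successors {a, b, c, f}): φ is true.
  e (successors {b, c}): φ is true.
  f (successors {d, e, f}): φ is true.
For instance, at d:
  At d: ¬(◇□r → □r) is false, p is true, so ¬(◇□r → □r) → p is true.
    At d: ◇□r → □r is true, so ¬(◇□r → □r) is false.
      At d: ◇□r is false, □r is false, so ◇□r → □r is true.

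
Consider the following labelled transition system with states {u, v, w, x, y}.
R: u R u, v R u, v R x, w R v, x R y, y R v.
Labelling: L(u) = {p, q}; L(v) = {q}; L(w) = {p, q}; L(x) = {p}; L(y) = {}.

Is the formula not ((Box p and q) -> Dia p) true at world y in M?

No

Recall that Box ψ holds at a world iff ψ holds at every accessible world, and Dia ψ holds iff ψ holds at some accessible world.
At y: (Box p and q) -> Dia p is true, so not ((Box p and q) -> Dia p) is false.
  At y: Box p and q is false, Dia p is false, so (Box p and q) -> Dia p is true.
    At y: Box p is false, q is false, so Box p and q is false.
      At y: Box p requires p at every successor {v}.
        p fails at v, so Box p is false at y.
    At y: Dia p requires p at some successor in {v}.
      At v: p is false.
    So Dia p is false at y.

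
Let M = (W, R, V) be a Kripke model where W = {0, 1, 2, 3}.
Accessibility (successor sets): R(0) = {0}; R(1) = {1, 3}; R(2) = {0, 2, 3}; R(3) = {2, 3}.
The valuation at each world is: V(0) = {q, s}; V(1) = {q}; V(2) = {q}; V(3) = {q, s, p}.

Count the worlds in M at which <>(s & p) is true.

Let φ = <>(s & p). Evaluate φ at each world:
  0 (successors {0}): φ is false.
  1 (successors {1, 3}): φ is true.
  2 (successors {0, 2, 3}): φ is true.
  3 (successors {2, 3}): φ is true.
For instance, at 1:
  At 1: <>(s & p) requires s & p at some successor in {1, 3}.
    s & p holds at 3, so <>(s & p) is true at 1.
Satisfying worlds: {1, 2, 3}

3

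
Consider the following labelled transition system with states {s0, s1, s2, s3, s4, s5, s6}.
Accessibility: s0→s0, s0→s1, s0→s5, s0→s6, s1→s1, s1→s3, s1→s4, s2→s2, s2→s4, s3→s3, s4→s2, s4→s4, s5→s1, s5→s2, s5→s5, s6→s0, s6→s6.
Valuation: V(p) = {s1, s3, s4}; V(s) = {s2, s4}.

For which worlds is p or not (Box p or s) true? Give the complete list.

Recall that Box ψ holds at a world iff ψ holds at every accessible world, and Dia ψ holds iff ψ holds at some accessible world.
Let φ = p or not (Box p or s). Evaluate φ at each world:
  s0 (successors {s0, s1, s5, s6}): φ is true.
  s1 (successors {s1, s3, s4}): φ is true.
  s2 (successors {s2, s4}): φ is false.
  s3 (successors {s3}): φ is true.
  s4 (successors {s2, s4}): φ is true.
  s5 (successors {s1, s2, s5}): φ is true.
  s6 (successors {s0, s6}): φ is true.
For instance, at s0:
  At s0: p is false, not (Box p or s) is true, so p or not (Box p or s) is true.
    At s0: Box p or s is false, so not (Box p or s) is true.
      At s0: Box p is false, s is false, so Box p or s is false.
Satisfying worlds: {s0, s1, s3, s4, s5, s6}

s0, s1, s3, s4, s5, s6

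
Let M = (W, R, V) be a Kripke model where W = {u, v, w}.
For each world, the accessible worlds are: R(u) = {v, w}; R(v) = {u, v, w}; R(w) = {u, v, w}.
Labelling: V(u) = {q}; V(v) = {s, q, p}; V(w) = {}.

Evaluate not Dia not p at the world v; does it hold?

No

At v: Dia not p is true, so not Dia not p is false.
  At v: Dia not p requires not p at some successor in {u, v, w}.
    not p holds at u, so Dia not p is true at v.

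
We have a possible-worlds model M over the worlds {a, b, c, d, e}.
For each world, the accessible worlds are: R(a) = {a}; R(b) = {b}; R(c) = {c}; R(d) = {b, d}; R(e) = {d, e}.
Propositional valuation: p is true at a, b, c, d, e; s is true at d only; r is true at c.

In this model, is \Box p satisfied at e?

At e: \Box p requires p at every successor {d, e}.
  At d: p is true.
  At e: p is true.
So \Box p is true at e.

Yes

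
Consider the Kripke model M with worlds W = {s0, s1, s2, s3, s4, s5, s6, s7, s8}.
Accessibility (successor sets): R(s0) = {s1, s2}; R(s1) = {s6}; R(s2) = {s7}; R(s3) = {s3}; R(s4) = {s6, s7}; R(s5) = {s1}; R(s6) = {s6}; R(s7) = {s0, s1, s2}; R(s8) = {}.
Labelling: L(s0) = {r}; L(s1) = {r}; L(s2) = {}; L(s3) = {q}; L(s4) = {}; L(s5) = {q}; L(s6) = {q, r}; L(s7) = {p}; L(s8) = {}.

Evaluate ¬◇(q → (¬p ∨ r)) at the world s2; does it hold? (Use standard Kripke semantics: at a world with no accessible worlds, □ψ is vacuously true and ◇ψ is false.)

At s2: ◇(q → (¬p ∨ r)) is true, so ¬◇(q → (¬p ∨ r)) is false.
  At s2: ◇(q → (¬p ∨ r)) requires q → (¬p ∨ r) at some successor in {s7}.
    q → (¬p ∨ r) holds at s7, so ◇(q → (¬p ∨ r)) is true at s2.

No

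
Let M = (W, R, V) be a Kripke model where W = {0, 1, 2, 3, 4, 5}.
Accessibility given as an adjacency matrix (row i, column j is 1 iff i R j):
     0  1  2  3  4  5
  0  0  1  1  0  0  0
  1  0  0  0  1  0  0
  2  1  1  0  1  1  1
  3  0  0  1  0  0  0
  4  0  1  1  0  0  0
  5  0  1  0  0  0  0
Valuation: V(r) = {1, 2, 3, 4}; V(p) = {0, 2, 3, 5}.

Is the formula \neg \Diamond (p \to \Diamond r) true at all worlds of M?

Let φ = \neg \Diamond (p \to \Diamond r). Evaluate φ at each world:
  0 (successors {1, 2}): φ is false.
  1 (successors {3}): φ is false.
  2 (successors {0, 1, 3, 4, 5}): φ is false.
  3 (successors {2}): φ is false.
  4 (successors {1, 2}): φ is false.
  5 (successors {1}): φ is false.
Detail at 0 (counterexample):
  At 0: \Diamond (p \to \Diamond r) is true, so \neg \Diamond (p \to \Diamond r) is false.
    At 0: \Diamond (p \to \Diamond r) requires p \to \Diamond r at some successor in {1, 2}.
      p \to \Diamond r holds at 1, so \Diamond (p \to \Diamond r) is true at 0.

No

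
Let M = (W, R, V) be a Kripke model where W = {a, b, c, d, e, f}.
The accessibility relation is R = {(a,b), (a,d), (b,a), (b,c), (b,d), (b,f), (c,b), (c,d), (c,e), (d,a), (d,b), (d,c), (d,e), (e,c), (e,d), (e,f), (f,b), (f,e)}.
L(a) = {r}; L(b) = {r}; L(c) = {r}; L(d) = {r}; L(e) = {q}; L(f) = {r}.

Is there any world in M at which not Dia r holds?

No

Recall that Dia ψ holds at a world iff ψ holds at some accessible world.
Let φ = not Dia r. Evaluate φ at each world:
  a (successors {b, d}): φ is false.
  b (successors {a, c, d, f}): φ is false.
  c (successors {b, d, e}): φ is false.
  d (successors {a, b, c, e}): φ is false.
  e (successors {c, d, f}): φ is false.
  f (successors {b, e}): φ is false.
For instance, at d:
  At d: Dia r is true, so not Dia r is false.
    At d: Dia r requires r at some successor in {a, b, c, e}.
      r holds at a, so Dia r is true at d.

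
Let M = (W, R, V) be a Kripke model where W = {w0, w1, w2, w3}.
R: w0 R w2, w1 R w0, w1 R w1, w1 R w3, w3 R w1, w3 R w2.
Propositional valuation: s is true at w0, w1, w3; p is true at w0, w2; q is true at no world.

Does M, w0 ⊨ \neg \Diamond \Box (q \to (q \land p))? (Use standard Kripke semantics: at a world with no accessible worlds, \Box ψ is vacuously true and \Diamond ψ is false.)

At w0: \Diamond \Box (q \to (q \land p)) is true, so \neg \Diamond \Box (q \to (q \land p)) is false.
  At w0: \Diamond \Box (q \to (q \land p)) requires \Box (q \to (q \land p)) at some successor in {w2}.
    \Box (q \to (q \land p)) holds at w2, so \Diamond \Box (q \to (q \land p)) is true at w0.
      At w2: no accessible worlds, so \Box (q \to (q \land p)) holds vacuously.

No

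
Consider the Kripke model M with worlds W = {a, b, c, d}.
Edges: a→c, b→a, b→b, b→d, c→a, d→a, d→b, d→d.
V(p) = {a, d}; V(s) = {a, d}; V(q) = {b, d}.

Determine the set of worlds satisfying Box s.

Let φ = Box s. Evaluate φ at each world:
  a (successors {c}): φ is false.
  b (successors {a, b, d}): φ is false.
  c (successors {a}): φ is true.
  d (successors {a, b, d}): φ is false.
For instance, at c:
  At c: Box s requires s at every successor {a}.
    At a: s is true.
  So Box s is true at c.
Satisfying worlds: {c}

c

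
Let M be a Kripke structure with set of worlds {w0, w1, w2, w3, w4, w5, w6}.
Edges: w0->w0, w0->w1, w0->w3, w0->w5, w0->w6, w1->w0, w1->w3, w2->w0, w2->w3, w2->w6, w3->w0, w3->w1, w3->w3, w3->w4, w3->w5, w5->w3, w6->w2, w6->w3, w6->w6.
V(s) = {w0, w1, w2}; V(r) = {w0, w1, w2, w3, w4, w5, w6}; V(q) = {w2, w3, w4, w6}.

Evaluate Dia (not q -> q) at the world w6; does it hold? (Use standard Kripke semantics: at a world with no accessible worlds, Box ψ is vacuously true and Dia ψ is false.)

Yes

At w6: Dia (not q -> q) requires not q -> q at some successor in {w2, w3, w6}.
  not q -> q holds at w2, so Dia (not q -> q) is true at w6.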